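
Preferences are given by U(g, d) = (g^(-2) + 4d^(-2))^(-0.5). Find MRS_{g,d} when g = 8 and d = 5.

MRS = 125/2048

For CES with ρ = -2, MRS = (1/4)·(d/g)^3.
At (8, 5): MRS = 125/2048.
So at (8, 5) the consumer would give up 125/2048 units of d for one more unit of g.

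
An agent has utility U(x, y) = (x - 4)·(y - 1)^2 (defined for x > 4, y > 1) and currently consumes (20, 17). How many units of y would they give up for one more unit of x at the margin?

MU_x = (y−1)^2, MU_y = 2·(x−4)·(y−1).
MRS = (1/2)·(y−1)/(x−4).
At (20, 17): MRS = 0.5.
The indifference curve has slope −0.5 at this bundle.

MRS = 0.5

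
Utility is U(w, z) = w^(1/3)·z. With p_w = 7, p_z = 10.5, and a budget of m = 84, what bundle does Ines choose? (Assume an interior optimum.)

MU_w = 1/3·w^(-2/3)·z and MU_z = w^(1/3).
MRS = MU_w/MU_z = (1/3)·z/w.
Tangency: set MRS = p_w/p_z = 7/10.5 = 2/3.
So (1/3)·z/w = 2/3, i.e. z = 2·w.
Substitute into the budget 7·w + 10.5·z = 84: 28·w = 84, so w* = 3.
Then z* = 2·3 = 6.

w* = 3, z* = 6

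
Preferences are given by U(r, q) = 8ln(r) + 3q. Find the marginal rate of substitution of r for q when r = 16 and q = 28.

MU_r = 8/r, MU_q = 3.
MRS = 8/r ÷ 3.
At (16, 28): MRS = 1/6.
That is, one extra unit of r is worth 1/6 units of q at the margin.

MRS = 1/6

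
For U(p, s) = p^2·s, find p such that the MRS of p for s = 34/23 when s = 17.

MU_p = 2·p·s and MU_s = p^2.
MRS = MU_p/MU_s = (2/1)·s/p.
Substitute s = 17: MRS = 34/p. Setting 34/p = 34/23 gives p = 34/(34/23) = 23.

p = 23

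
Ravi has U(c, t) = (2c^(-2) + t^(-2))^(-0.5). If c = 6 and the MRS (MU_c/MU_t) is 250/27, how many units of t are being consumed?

For CES with ρ = -2, MRS = (2/1)·(t/c)^3.
Setting (2/1)·(t/6)^3 = 250/27 gives (t/6)^3 = 125/27, so t/6 = 5/3 and t = 10.

t = 10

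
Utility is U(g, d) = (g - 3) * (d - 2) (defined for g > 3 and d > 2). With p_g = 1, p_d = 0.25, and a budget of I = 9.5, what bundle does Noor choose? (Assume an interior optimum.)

g* = 6, d* = 14

MU_g = (d−2), MU_d = (g−3).
MRS = (d−2)/(g−3).
Tangency: set MRS = p_g/p_d = 1/0.25 = 4.
So (d − 2)/(g − 3) = 4, i.e. (d − 2) = 4·(g − 3).
Rewrite the budget in excess-of-subsistence terms: 1·(g − 3) + 0.25·(d − 2) = 9.5 − 1·3 − 0.25·2 = 6.
Substituting, 2·(g − 3) = 6, so g − 3 = 3 and g* = 6.
Then d − 2 = 4·3 = 12, so d* = 14.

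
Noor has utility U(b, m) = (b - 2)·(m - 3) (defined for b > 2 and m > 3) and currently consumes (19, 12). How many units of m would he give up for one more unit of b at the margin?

MRS = 9/17

MU_b = (m−3), MU_m = (b−2).
MRS = (m−3)/(b−2).
At (19, 12): MRS = 9/17.
So at (19, 12) the consumer would give up 9/17 units of m for one more unit of b.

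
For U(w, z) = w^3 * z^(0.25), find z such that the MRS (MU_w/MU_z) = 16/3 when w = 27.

MU_w = 3·w^2·z^(0.25) and MU_z = 0.25·w^3·z^(-0.75).
MRS = MU_w/MU_z = (12)·z/w.
Substitute w = 27: MRS = z/2.25. Setting z/2.25 = 16/3 gives z = (16/3)·2.25 = 12.

z = 12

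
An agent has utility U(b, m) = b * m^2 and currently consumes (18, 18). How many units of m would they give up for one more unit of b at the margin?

MRS = 0.5

MU_b = m^2 and MU_m = 2·b·m.
MRS = MU_b/MU_m = (1/2)·m/b.
At (18, 18): MRS = 0.5.
That is, one extra unit of b is worth 0.5 units of m at the margin.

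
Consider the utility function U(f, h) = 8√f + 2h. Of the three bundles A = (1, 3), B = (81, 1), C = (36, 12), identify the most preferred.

Evaluate utility at each bundle:
U(A) = 14.000.
U(B) = 74.000.
U(C) = 72.000.
Highest utility is B, so B ≻ C ≻ A.

Bundle B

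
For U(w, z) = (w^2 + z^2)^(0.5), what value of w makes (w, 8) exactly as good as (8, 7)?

w = 7

U depends on (w, z) only through S = w^2 + z^2, so equal utility means equal S. At (8, 7): S = 113.
With z = 8: 8^2 = 64, so w^2 = 113 − 64 = 49.
Hence w = √49 = 7.
Check: U(7, 8) = 10.6301.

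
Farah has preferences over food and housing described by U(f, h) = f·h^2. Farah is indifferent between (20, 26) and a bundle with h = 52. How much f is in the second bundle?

U(20, 26) = 13520.
Set U(f, 52) = 13520 and solve.
With h = 52: 52^2 = 2704, so f = 13520/2704 = 5.
Check: U(5, 52) = 13520.

f = 5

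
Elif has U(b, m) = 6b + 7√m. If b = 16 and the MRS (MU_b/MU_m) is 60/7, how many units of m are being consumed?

MU_b = 6, MU_m = 7/(2√m).
MRS = 6 ÷ (7/(2√m)).
MRS depends only on m: (12/7)·√m = 60/7 ⇒ √m = (60/7)/(12/7) = 5 ⇒ m = 25.

m = 25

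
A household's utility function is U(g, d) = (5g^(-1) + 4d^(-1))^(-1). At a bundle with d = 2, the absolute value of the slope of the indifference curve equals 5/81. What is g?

For CES with ρ = -1, MRS = (5/4)·(d/g)^2.
Setting (5/4)·(2/g)^2 = 5/81 gives (2/g)^2 = 4/81, so 2/g = 2/9 and g = 9.

g = 9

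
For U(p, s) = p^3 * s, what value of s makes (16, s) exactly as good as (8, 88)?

s = 11

U(8, 88) = 45056.
Set U(16, s) = 45056 and solve.
With p = 16: 16^3 = 4096, so s = 45056/4096 = 11.
Check: U(16, 11) = 45056.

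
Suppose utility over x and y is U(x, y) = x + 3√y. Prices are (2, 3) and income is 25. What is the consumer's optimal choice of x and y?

MU_x = 1, MU_y = 3/(2√y).
MRS = 1 ÷ (3/(2√y)).
Tangency: set MRS = p_x/p_y = 2/3.
MRS depends only on y: (2/3)·√y = 2/3 ⇒ √y = (2/3)/(2/3) = 1 ⇒ y* = 1.
From the budget, 2·x = 25 − 3·1 = 22, so x* = 11.

x* = 11, y* = 1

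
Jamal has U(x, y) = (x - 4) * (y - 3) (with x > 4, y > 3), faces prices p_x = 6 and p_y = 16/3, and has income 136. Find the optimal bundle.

MU_x = (y−3), MU_y = (x−4).
MRS = (y−3)/(x−4).
Tangency: set MRS = p_x/p_y = 6/(16/3) = 1.125.
So (y − 3)/(x − 4) = 1.125, i.e. (y − 3) = 1.125·(x − 4).
Rewrite the budget in excess-of-subsistence terms: 6·(x − 4) + (16/3)·(y − 3) = 136 − 6·4 − (16/3)·3 = 96.
Substituting, 12·(x − 4) = 96, so x − 4 = 8 and x* = 12.
Then y − 3 = 1.125·8 = 9, so y* = 12.

x* = 12, y* = 12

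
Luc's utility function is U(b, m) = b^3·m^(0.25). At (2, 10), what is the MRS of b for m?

MU_b = 3·b^2·m^(0.25) and MU_m = 0.25·b^3·m^(-0.75).
MRS = MU_b/MU_m = (12)·m/b.
At (2, 10): MRS = 60.
So at (2, 10) the consumer would give up 60 units of m for one more unit of b.

MRS = 60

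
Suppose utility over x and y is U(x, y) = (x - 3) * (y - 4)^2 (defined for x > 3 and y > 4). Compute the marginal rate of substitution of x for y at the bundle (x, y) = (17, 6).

MRS = 1/14

MU_x = (y−4)^2, MU_y = 2·(x−3)·(y−4).
MRS = (1/2)·(y−4)/(x−3).
At (17, 6): MRS = 1/14.
The indifference curve has slope −1/14 at this bundle.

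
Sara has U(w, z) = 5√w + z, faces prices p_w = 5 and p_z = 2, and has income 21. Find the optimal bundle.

w* = 1, z* = 8

MU_w = 5/(2√w), MU_z = 1.
MRS = 5/(2√w) ÷ 1.
Tangency: set MRS = p_w/p_z = 5/2 = 2.5.
MRS depends only on w: 2.5/√w = 2.5 ⇒ √w = 2.5/2.5 = 1 ⇒ w* = 1.
From the budget, 2·z = 21 − 5·1 = 16, so z* = 8.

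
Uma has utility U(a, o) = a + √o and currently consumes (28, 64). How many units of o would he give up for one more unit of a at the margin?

MU_a = 1, MU_o = 1/(2√o).
MRS = 1 ÷ (1/(2√o)).
At (28, 64): MRS = 16.
That is, one extra unit of a is worth 16 units of o at the margin.

MRS = 16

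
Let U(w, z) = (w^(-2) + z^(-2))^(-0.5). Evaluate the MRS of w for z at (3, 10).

MRS = 1000/27

For CES with ρ = -2, MRS = (z/w)^3.
At (3, 10): MRS = 1000/27.
That is, one extra unit of w is worth 1000/27 units of z at the margin.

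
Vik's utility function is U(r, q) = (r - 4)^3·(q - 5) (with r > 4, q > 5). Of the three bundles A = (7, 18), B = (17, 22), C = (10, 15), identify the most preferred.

Bundle B

Evaluate utility at each bundle:
U(A) = 351.
U(B) = 37349.
U(C) = 2160.
Highest utility is B, so B ≻ C ≻ A.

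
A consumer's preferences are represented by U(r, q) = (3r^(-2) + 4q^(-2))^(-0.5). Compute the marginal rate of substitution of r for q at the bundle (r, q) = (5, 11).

MRS = 3993/500

For CES with ρ = -2, MRS = (3/4)·(q/r)^3.
At (5, 11): MRS = 3993/500.
So at (5, 11) the consumer would give up 3993/500 units of q for one more unit of r.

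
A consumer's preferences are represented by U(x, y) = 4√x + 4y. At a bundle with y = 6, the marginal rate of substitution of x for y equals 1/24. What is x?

MU_x = 4/(2√x), MU_y = 4.
MRS = 4/(2√x) ÷ 4.
MRS depends only on x: 0.5/√x = 1/24 ⇒ √x = 0.5/(1/24) = 12 ⇒ x = 144.

x = 144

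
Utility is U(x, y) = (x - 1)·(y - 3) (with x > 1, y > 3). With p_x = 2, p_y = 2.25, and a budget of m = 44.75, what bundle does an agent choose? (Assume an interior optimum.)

MU_x = (y−3), MU_y = (x−1).
MRS = (y−3)/(x−1).
Tangency: set MRS = p_x/p_y = 2/2.25 = 8/9.
So (y − 3)/(x − 1) = 8/9, i.e. (y − 3) = (8/9)·(x − 1).
Rewrite the budget in excess-of-subsistence terms: 2·(x − 1) + 2.25·(y − 3) = 44.75 − 2·1 − 2.25·3 = 36.
Substituting, 4·(x − 1) = 36, so x − 1 = 9 and x* = 10.
Then y − 3 = (8/9)·9 = 8, so y* = 11.

x* = 10, y* = 11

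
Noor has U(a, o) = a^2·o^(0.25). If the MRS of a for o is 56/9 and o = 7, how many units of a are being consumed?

MU_a = 2·a·o^(0.25) and MU_o = 0.25·a^2·o^(-0.75).
MRS = MU_a/MU_o = (8)·o/a.
Substitute o = 7: MRS = 56/a. Setting 56/a = 56/9 gives a = 56/(56/9) = 9.

a = 9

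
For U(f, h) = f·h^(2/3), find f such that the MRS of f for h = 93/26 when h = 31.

f = 13

MU_f = h^(2/3) and MU_h = 2/3·f·h^(-1/3).
MRS = MU_f/MU_h = (1.5)·h/f.
Substitute h = 31: MRS = 46.5/f. Setting 46.5/f = 93/26 gives f = 46.5/(93/26) = 13.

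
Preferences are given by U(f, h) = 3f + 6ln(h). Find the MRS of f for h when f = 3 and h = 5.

MU_f = 3, MU_h = 6/h.
MRS = 3 ÷ (6/h).
At (3, 5): MRS = 2.5.
That is, one extra unit of f is worth 2.5 units of h at the margin.

MRS = 2.5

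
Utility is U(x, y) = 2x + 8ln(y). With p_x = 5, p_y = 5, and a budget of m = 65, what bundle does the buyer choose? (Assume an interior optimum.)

x* = 9, y* = 4

MU_x = 2, MU_y = 8/y.
MRS = 2 ÷ (8/y).
Tangency: set MRS = p_x/p_y = 5/5 = 1.
MRS depends only on y: 0.25·y = 1 ⇒ y* = 1/0.25 = 4.
From the budget, 5·x = 65 − 5·4 = 45, so x* = 9.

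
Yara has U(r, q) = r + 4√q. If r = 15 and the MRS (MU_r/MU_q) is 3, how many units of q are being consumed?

MU_r = 1, MU_q = 4/(2√q).
MRS = 1 ÷ (4/(2√q)).
MRS depends only on q: 0.5·√q = 3 ⇒ √q = 3/0.5 = 6 ⇒ q = 36.

q = 36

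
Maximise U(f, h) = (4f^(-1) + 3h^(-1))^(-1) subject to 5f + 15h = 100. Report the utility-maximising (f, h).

For CES with ρ = -1, MRS = (4/3)·(h/f)^2.
Tangency: set MRS = p_f/p_h = 5/15 = 1/3.
So (h/f)^2 = 0.25; taking the square root, h/f = 0.5, i.e. h = 0.5·f.
Substitute into the budget 5·f + 15·h = 100: 12.5·f = 100, so f* = 8 and h* = 0.5·8 = 4.

f* = 8, h* = 4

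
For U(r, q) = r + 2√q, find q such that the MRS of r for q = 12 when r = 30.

q = 144

MU_r = 1, MU_q = 2/(2√q).
MRS = 1 ÷ (2/(2√q)).
MRS depends only on q: √q = 12 ⇒ √q = 12 ⇒ q = 144.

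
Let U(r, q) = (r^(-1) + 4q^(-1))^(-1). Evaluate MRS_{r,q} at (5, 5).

For CES with ρ = -1, MRS = (1/4)·(q/r)^2.
At (5, 5): MRS = 0.25.
That is, one extra unit of r is worth 0.25 units of q at the margin.

MRS = 0.25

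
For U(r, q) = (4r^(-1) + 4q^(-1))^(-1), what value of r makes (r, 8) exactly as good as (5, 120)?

r = 12

U depends on (r, q) only through S = 4r^(-1) + 4q^(-1), so equal utility means equal S. At (5, 120): S = 5/6.
With q = 8: 4·8^(-1) = 0.5, so 4r^(-1) = 5/6 − 0.5 = 1/3, i.e. r^(-1) = 1/12.
Hence r = 1/(1/12) = 12.
Check: U(12, 8) = 1.2.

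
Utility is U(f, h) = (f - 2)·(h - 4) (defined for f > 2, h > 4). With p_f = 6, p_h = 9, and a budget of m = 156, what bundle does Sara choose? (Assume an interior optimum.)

MU_f = (h−4), MU_h = (f−2).
MRS = (h−4)/(f−2).
Tangency: set MRS = p_f/p_h = 6/9 = 2/3.
So (h − 4)/(f − 2) = 2/3, i.e. (h − 4) = (2/3)·(f − 2).
Rewrite the budget in excess-of-subsistence terms: 6·(f − 2) + 9·(h − 4) = 156 − 6·2 − 9·4 = 108.
Substituting, 12·(f − 2) = 108, so f − 2 = 9 and f* = 11.
Then h − 4 = (2/3)·9 = 6, so h* = 10.

f* = 11, h* = 10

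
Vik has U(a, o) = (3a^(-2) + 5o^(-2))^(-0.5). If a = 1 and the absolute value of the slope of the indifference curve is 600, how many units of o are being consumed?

For CES with ρ = -2, MRS = (3/5)·(o/a)^3.
Setting (3/5)·(o/1)^3 = 600 gives (o/1)^3 = 1000, so o/1 = 10 and o = 10.

o = 10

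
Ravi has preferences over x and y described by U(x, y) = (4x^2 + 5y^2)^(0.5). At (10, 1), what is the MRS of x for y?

MRS = 8

For CES with ρ = 2, MRS = (4/5)·(y/x)^(-1).
At (10, 1): MRS = 8.
The indifference curve has slope −8 at this bundle.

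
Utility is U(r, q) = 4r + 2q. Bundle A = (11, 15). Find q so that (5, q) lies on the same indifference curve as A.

q = 27

U(11, 15) = 74.
Set U(5, q) = 74 and solve.
4·5 + 2q = 74 ⇒ 2q = 54 ⇒ q = 27.
Check: U(5, 27) = 74.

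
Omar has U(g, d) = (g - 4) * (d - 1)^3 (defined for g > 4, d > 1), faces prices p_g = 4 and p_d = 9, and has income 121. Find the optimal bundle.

g* = 10, d* = 9

MU_g = (d−1)^3, MU_d = 3·(g−4)·(d−1)^2.
MRS = (1/3)·(d−1)/(g−4).
Tangency: set MRS = p_g/p_d = 4/9.
So (1/3)·(d − 1)/(g − 4) = 4/9, i.e. (d − 1) = (4/3)·(g − 4).
Rewrite the budget in excess-of-subsistence terms: 4·(g − 4) + 9·(d − 1) = 121 − 4·4 − 9·1 = 96.
Substituting, 16·(g − 4) = 96, so g − 4 = 6 and g* = 10.
Then d − 1 = (4/3)·6 = 8, so d* = 9.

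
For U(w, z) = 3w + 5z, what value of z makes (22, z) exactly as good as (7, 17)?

U(7, 17) = 106.
Set U(22, z) = 106 and solve.
3·22 + 5z = 106 ⇒ 5z = 40 ⇒ z = 8.
Check: U(22, 8) = 106.

z = 8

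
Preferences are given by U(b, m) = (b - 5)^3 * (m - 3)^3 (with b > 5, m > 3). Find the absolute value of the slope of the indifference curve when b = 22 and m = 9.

MU_b = 3·(b−5)^2·(m−3)^3, MU_m = 3·(b−5)^3·(m−3)^2.
MRS = (m−3)/(b−5).
At (22, 9): MRS = 6/17.
That is, one extra unit of b is worth 6/17 units of m at the margin.

MRS = 6/17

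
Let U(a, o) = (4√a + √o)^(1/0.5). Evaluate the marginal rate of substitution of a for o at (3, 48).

For CES with ρ = 0.5, MRS = (4/1)·√(o/a).
At (3, 48): MRS = 16.
So at (3, 48) the consumer would give up 16 units of o for one more unit of a.

MRS = 16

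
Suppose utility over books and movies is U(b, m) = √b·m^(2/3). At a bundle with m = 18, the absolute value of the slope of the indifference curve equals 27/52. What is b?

b = 26

MU_b = 0.5·b^(-0.5)·m^(2/3) and MU_m = 2/3·√b·m^(-1/3).
MRS = MU_b/MU_m = (0.75)·m/b.
Substitute m = 18: MRS = 13.5/b. Setting 13.5/b = 27/52 gives b = 13.5/(27/52) = 26.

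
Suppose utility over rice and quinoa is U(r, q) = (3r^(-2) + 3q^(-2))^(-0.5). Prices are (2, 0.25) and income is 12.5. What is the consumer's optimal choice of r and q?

r* = 5, q* = 10

For CES with ρ = -2, MRS = (q/r)^3.
Tangency: set MRS = p_r/p_q = 2/0.25 = 8.
So (q/r)^3 = 8; taking the cube root, q/r = 2, i.e. q = 2·r.
Substitute into the budget 2·r + 0.25·q = 12.5: 2.5·r = 12.5, so r* = 5 and q* = 2·5 = 10.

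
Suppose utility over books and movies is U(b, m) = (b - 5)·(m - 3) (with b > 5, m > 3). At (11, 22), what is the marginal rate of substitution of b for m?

MRS = 19/6

MU_b = (m−3), MU_m = (b−5).
MRS = (m−3)/(b−5).
At (11, 22): MRS = 19/6.
So at (11, 22) the consumer would give up 19/6 units of m for one more unit of b.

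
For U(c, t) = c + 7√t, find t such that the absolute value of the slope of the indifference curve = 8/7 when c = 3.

MU_c = 1, MU_t = 7/(2√t).
MRS = 1 ÷ (7/(2√t)).
MRS depends only on t: (2/7)·√t = 8/7 ⇒ √t = (8/7)/(2/7) = 4 ⇒ t = 16.

t = 16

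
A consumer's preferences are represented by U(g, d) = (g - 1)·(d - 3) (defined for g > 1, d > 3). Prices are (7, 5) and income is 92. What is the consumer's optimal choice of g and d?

MU_g = (d−3), MU_d = (g−1).
MRS = (d−3)/(g−1).
Tangency: set MRS = p_g/p_d = 7/5 = 1.4.
So (d − 3)/(g − 1) = 1.4, i.e. (d − 3) = 1.4·(g − 1).
Rewrite the budget in excess-of-subsistence terms: 7·(g − 1) + 5·(d − 3) = 92 − 7·1 − 5·3 = 70.
Substituting, 14·(g − 1) = 70, so g − 1 = 5 and g* = 6.
Then d − 3 = 1.4·5 = 7, so d* = 10.

g* = 6, d* = 10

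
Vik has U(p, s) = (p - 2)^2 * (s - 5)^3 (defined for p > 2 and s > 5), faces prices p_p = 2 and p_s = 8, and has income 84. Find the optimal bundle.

MU_p = 2·(p−2)·(s−5)^3, MU_s = 3·(p−2)^2·(s−5)^2.
MRS = (2/3)·(s−5)/(p−2).
Tangency: set MRS = p_p/p_s = 2/8 = 0.25.
So (2/3)·(s − 5)/(p − 2) = 0.25, i.e. (s − 5) = 0.375·(p − 2).
Rewrite the budget in excess-of-subsistence terms: 2·(p − 2) + 8·(s − 5) = 84 − 2·2 − 8·5 = 40.
Substituting, 5·(p − 2) = 40, so p − 2 = 8 and p* = 10.
Then s − 5 = 0.375·8 = 3, so s* = 8.

p* = 10, s* = 8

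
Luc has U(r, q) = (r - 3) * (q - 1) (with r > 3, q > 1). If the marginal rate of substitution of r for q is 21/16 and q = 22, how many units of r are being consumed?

r = 19

MU_r = (q−1), MU_q = (r−3).
MRS = (q−1)/(r−3).
Substitute q = 22: MRS = 21/(r − 3). Setting this equal to 21/16 gives r − 3 = 21/(21/16) = 16, so r = 19.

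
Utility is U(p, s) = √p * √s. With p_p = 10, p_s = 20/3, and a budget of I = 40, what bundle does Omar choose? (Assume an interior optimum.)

p* = 2, s* = 3

MU_p = 0.5·p^(-0.5)·√s and MU_s = 0.5·√p·s^(-0.5).
MRS = MU_p/MU_s = s/p.
Tangency: set MRS = p_p/p_s = 10/(20/3) = 1.5.
So s/p = 1.5, i.e. s = 1.5·p.
Substitute into the budget 10·p + (20/3)·s = 40: 20·p = 40, so p* = 2.
Then s* = 1.5·2 = 3.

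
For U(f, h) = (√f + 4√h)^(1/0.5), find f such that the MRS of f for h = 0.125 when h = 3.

For CES with ρ = 0.5, MRS = (1/4)·√(h/f).
Setting (1/4)·√(3/f) = 0.125 gives √(3/f) = 0.5, so 3/f = 0.25 and f = 12.

f = 12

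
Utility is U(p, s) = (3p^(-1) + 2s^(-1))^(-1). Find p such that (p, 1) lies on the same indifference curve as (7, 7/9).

U depends on (p, s) only through S = 3p^(-1) + 2s^(-1), so equal utility means equal S. At (7, 7/9): S = 3.
With s = 1: 2·1^(-1) = 2, so 3p^(-1) = 3 − 2 = 1, i.e. p^(-1) = 1/3.
Hence p = 1/(1/3) = 3.
Check: U(3, 1) = 0.3333.

p = 3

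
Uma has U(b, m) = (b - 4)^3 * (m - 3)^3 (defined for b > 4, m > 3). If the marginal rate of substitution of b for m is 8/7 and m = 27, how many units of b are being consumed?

MU_b = 3·(b−4)^2·(m−3)^3, MU_m = 3·(b−4)^3·(m−3)^2.
MRS = (m−3)/(b−4).
Substitute m = 27: MRS = 24/(b − 4). Setting this equal to 8/7 gives b − 4 = 24/(8/7) = 21, so b = 25.

b = 25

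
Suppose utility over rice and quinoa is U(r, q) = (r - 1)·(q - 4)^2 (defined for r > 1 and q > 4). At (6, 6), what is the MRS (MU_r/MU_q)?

MU_r = (q−4)^2, MU_q = 2·(r−1)·(q−4).
MRS = (1/2)·(q−4)/(r−1).
At (6, 6): MRS = 0.2.
So at (6, 6) the consumer would give up 0.2 units of q for one more unit of r.

MRS = 0.2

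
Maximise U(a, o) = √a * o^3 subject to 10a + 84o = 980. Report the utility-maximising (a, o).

a* = 14, o* = 10

MU_a = 0.5·a^(-0.5)·o^3 and MU_o = 3·√a·o^2.
MRS = MU_a/MU_o = (1/6)·o/a.
Tangency: set MRS = p_a/p_o = 10/84 = 5/42.
So (1/6)·o/a = 5/42, i.e. o = (5/7)·a.
Substitute into the budget 10·a + 84·o = 980: 70·a = 980, so a* = 14.
Then o* = (5/7)·14 = 10.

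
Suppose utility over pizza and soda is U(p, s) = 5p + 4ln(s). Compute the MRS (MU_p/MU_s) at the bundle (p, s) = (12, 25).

MRS = 31.25

MU_p = 5, MU_s = 4/s.
MRS = 5 ÷ (4/s).
At (12, 25): MRS = 31.25.
So at (12, 25) the consumer would give up 31.25 units of s for one more unit of p.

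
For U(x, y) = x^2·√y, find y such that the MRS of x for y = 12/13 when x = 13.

y = 3

MU_x = 2·x·√y and MU_y = 0.5·x^2·y^(-0.5).
MRS = MU_x/MU_y = (4)·y/x.
Substitute x = 13: MRS = y/3.25. Setting y/3.25 = 12/13 gives y = (12/13)·3.25 = 3.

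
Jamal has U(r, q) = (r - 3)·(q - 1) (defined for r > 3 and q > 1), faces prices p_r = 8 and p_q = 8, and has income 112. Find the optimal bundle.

r* = 8, q* = 6

MU_r = (q−1), MU_q = (r−3).
MRS = (q−1)/(r−3).
Tangency: set MRS = p_r/p_q = 8/8 = 1.
So (q − 1)/(r − 3) = 1, i.e. (q − 1) = (r − 3).
Rewrite the budget in excess-of-subsistence terms: 8·(r − 3) + 8·(q − 1) = 112 − 8·3 − 8·1 = 80.
Substituting, 16·(r − 3) = 80, so r − 3 = 5 and r* = 8.
Then q − 1 = 5, so q* = 6.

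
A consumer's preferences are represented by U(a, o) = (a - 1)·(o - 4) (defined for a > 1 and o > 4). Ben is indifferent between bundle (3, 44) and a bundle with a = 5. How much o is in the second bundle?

o = 24

U(3, 44) = 80.
Set U(5, o) = 80 and solve.
With a = 5: (5 − 1) = 4, so (o − 4) = 80/4 = 20.
So o = 4 + 20 = 24.
Check: U(5, 24) = 80.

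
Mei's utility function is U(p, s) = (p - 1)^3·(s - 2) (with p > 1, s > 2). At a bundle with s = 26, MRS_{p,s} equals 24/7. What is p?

p = 22

MU_p = 3·(p−1)^2·(s−2), MU_s = (p−1)^3.
MRS = (3/1)·(s−2)/(p−1).
Substitute s = 26: MRS = 72/(p − 1). Setting this equal to 24/7 gives p − 1 = 72/(24/7) = 21, so p = 22.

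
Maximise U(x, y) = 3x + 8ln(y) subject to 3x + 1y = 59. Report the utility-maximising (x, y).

x* = 17, y* = 8

MU_x = 3, MU_y = 8/y.
MRS = 3 ÷ (8/y).
Tangency: set MRS = p_x/p_y = 3/1 = 3.
MRS depends only on y: 0.375·y = 3 ⇒ y* = 3/0.375 = 8.
From the budget, 3·x = 59 − 1·8 = 51, so x* = 17.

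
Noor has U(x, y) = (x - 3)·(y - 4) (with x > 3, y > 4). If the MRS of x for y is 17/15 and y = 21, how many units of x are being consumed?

MU_x = (y−4), MU_y = (x−3).
MRS = (y−4)/(x−3).
Substitute y = 21: MRS = 17/(x − 3). Setting this equal to 17/15 gives x − 3 = 17/(17/15) = 15, so x = 18.

x = 18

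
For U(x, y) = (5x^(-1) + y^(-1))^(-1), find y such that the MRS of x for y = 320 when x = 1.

For CES with ρ = -1, MRS = (5/1)·(y/x)^2.
Setting (5/1)·(y/1)^2 = 320 gives (y/1)^2 = 64, so y/1 = 8 and y = 8.

y = 8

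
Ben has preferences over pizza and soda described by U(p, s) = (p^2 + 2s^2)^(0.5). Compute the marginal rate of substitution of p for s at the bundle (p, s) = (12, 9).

For CES with ρ = 2, MRS = (1/2)·(s/p)^(-1).
At (12, 9): MRS = 2/3.
The indifference curve has slope −2/3 at this bundle.

MRS = 2/3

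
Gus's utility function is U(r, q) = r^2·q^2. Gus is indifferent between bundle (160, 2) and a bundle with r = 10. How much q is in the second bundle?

q = 32

U(160, 2) = 102400.
Set U(10, q) = 102400 and solve.
With r = 10: 10^2 = 100, so q^2 = 102400/100 = 1024; taking the square root, q = 32.
Check: U(10, 32) = 102400.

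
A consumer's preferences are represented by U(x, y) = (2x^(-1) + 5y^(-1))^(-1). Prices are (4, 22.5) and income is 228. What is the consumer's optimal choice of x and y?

x* = 12, y* = 8

For CES with ρ = -1, MRS = (2/5)·(y/x)^2.
Tangency: set MRS = p_x/p_y = 4/22.5 = 8/45.
So (y/x)^2 = 4/9; taking the square root, y/x = 2/3, i.e. y = (2/3)·x.
Substitute into the budget 4·x + 22.5·y = 228: 19·x = 228, so x* = 12 and y* = (2/3)·12 = 8.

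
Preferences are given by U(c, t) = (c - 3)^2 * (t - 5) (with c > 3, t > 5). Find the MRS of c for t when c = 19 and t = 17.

MRS = 1.5

MU_c = 2·(c−3)·(t−5), MU_t = (c−3)^2.
MRS = (2/1)·(t−5)/(c−3).
At (19, 17): MRS = 1.5.
That is, one extra unit of c is worth 1.5 units of t at the margin.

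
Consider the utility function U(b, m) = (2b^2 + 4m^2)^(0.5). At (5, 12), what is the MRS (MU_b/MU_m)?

MRS = 5/24

For CES with ρ = 2, MRS = (2/4)·(m/b)^(-1).
At (5, 12): MRS = 5/24.
That is, one extra unit of b is worth 5/24 units of m at the margin.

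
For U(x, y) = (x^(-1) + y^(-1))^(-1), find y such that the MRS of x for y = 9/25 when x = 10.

y = 6

For CES with ρ = -1, MRS = (y/x)^2.
Setting (y/10)^2 = 9/25 gives y/10 = 0.6 and y = 6.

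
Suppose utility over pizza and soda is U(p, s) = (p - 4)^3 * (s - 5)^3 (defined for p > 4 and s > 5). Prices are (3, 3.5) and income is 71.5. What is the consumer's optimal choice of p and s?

p* = 11, s* = 11

MU_p = 3·(p−4)^2·(s−5)^3, MU_s = 3·(p−4)^3·(s−5)^2.
MRS = (s−5)/(p−4).
Tangency: set MRS = p_p/p_s = 3/3.5 = 6/7.
So (s − 5)/(p − 4) = 6/7, i.e. (s − 5) = (6/7)·(p − 4).
Rewrite the budget in excess-of-subsistence terms: 3·(p − 4) + 3.5·(s − 5) = 71.5 − 3·4 − 3.5·5 = 42.
Substituting, 6·(p − 4) = 42, so p − 4 = 7 and p* = 11.
Then s − 5 = (6/7)·7 = 6, so s* = 11.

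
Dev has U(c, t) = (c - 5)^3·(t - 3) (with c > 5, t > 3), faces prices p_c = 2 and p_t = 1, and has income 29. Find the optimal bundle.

c* = 11, t* = 7

MU_c = 3·(c−5)^2·(t−3), MU_t = (c−5)^3.
MRS = (3/1)·(t−3)/(c−5).
Tangency: set MRS = p_c/p_t = 2/1 = 2.
So (3/1)·(t − 3)/(c − 5) = 2, i.e. (t − 3) = (2/3)·(c − 5).
Rewrite the budget in excess-of-subsistence terms: 2·(c − 5) + 1·(t − 3) = 29 − 2·5 − 1·3 = 16.
Substituting, (8/3)·(c − 5) = 16, so c − 5 = 6 and c* = 11.
Then t − 3 = (2/3)·6 = 4, so t* = 7.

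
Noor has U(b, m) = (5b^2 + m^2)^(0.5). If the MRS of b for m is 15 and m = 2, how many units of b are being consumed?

For CES with ρ = 2, MRS = (5/1)·(m/b)^(-1).
Setting (5/1)·(2/b)^(-1) = 15 gives (2/b)^(-1) = 3, so 2/b = 1/3 and b = 6.

b = 6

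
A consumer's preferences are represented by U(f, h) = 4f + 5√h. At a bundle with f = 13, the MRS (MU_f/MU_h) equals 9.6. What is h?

MU_f = 4, MU_h = 5/(2√h).
MRS = 4 ÷ (5/(2√h)).
MRS depends only on h: 1.6·√h = 9.6 ⇒ √h = 9.6/1.6 = 6 ⇒ h = 36.

h = 36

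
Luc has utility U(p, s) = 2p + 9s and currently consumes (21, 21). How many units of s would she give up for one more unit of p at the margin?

MU_p = 2, MU_s = 9, so MRS = 2/9 at every bundle.
At (21, 21): MRS = 2/9.
So at (21, 21) the consumer would give up 2/9 units of s for one more unit of p.

MRS = 2/9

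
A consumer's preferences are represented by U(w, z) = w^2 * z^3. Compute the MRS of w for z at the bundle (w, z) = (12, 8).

MRS = 4/9

MU_w = 2·w·z^3 and MU_z = 3·w^2·z^2.
MRS = MU_w/MU_z = (2/3)·z/w.
At (12, 8): MRS = 4/9.
So at (12, 8) the consumer would give up 4/9 units of z for one more unit of w.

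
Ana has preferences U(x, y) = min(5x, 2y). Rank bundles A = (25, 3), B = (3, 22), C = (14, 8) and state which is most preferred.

Bundle C

Evaluate utility at each bundle:
U(A) = 6.
U(B) = 15.
U(C) = 16.
Highest utility is C, so C ≻ B ≻ A.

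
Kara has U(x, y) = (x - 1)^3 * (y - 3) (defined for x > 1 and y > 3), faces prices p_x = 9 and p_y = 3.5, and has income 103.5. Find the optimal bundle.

x* = 8, y* = 9

MU_x = 3·(x−1)^2·(y−3), MU_y = (x−1)^3.
MRS = (3/1)·(y−3)/(x−1).
Tangency: set MRS = p_x/p_y = 9/3.5 = 18/7.
So (3/1)·(y − 3)/(x − 1) = 18/7, i.e. (y − 3) = (6/7)·(x − 1).
Rewrite the budget in excess-of-subsistence terms: 9·(x − 1) + 3.5·(y − 3) = 103.5 − 9·1 − 3.5·3 = 84.
Substituting, 12·(x − 1) = 84, so x − 1 = 7 and x* = 8.
Then y − 3 = (6/7)·7 = 6, so y* = 9.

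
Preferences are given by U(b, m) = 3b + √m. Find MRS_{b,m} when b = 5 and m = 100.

MU_b = 3, MU_m = 1/(2√m).
MRS = 3 ÷ (1/(2√m)).
At (5, 100): MRS = 60.
The indifference curve has slope −60 at this bundle.

MRS = 60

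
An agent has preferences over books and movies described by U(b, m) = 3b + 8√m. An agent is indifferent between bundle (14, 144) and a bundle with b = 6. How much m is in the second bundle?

U(14, 144) = 138.
Set U(6, m) = 138 and solve.
With b = 6: 8√m = 138 − 3·6 = 120, so √m = 15 and m = 225.
Check: U(6, 225) = 138.

m = 225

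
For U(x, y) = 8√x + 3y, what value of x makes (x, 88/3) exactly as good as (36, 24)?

x = 16

U(36, 24) = 120.
Set U(x, 88/3) = 120 and solve.
With y = 88/3: 8√x = 120 − 3·88/3 = 32, so √x = 4 and x = 16.
Check: U(16, 88/3) = 120.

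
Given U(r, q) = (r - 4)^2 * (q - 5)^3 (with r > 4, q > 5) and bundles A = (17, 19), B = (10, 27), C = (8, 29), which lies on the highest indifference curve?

Bundle A

Evaluate utility at each bundle:
U(A) = 463736.
U(B) = 383328.
U(C) = 221184.
Highest utility is A, so A ≻ B ≻ C.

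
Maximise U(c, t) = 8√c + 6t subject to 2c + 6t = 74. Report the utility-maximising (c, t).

c* = 4, t* = 11

MU_c = 8/(2√c), MU_t = 6.
MRS = 8/(2√c) ÷ 6.
Tangency: set MRS = p_c/p_t = 2/6 = 1/3.
MRS depends only on c: (2/3)/√c = 1/3 ⇒ √c = (2/3)/(1/3) = 2 ⇒ c* = 4.
From the budget, 6·t = 74 − 2·4 = 66, so t* = 11.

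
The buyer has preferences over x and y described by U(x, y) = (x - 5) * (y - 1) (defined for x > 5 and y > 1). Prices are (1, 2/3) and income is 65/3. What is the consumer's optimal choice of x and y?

x* = 13, y* = 13

MU_x = (y−1), MU_y = (x−5).
MRS = (y−1)/(x−5).
Tangency: set MRS = p_x/p_y = 1/(2/3) = 1.5.
So (y − 1)/(x − 5) = 1.5, i.e. (y − 1) = 1.5·(x − 5).
Rewrite the budget in excess-of-subsistence terms: 1·(x − 5) + (2/3)·(y − 1) = 65/3 − 1·5 − (2/3)·1 = 16.
Substituting, 2·(x − 5) = 16, so x − 5 = 8 and x* = 13.
Then y − 1 = 1.5·8 = 12, so y* = 13.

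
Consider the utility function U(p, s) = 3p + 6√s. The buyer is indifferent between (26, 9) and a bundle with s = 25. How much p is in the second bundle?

U(26, 9) = 96.
Set U(p, 25) = 96 and solve.
With s = 25: √25 = 5, so 3p = 96 − 6·5 = 66 and p = 22.
Check: U(22, 25) = 96.

p = 22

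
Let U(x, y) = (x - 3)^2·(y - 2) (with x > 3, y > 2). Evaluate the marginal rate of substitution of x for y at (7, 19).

MRS = 8.5

MU_x = 2·(x−3)·(y−2), MU_y = (x−3)^2.
MRS = (2/1)·(y−2)/(x−3).
At (7, 19): MRS = 8.5.
The indifference curve has slope −8.5 at this bundle.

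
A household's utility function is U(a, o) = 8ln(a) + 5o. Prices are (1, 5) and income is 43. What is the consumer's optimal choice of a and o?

MU_a = 8/a, MU_o = 5.
MRS = 8/a ÷ 5.
Tangency: set MRS = p_a/p_o = 1/5 = 0.2.
MRS depends only on a: 1.6/a = 0.2 ⇒ a* = 1.6/0.2 = 8.
From the budget, 5·o = 43 − 1·8 = 35, so o* = 7.

a* = 8, o* = 7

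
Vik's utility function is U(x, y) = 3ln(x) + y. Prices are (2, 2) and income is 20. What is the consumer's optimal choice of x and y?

x* = 3, y* = 7

MU_x = 3/x, MU_y = 1.
MRS = 3/x ÷ 1.
Tangency: set MRS = p_x/p_y = 2/2 = 1.
MRS depends only on x: 3/x = 1 ⇒ x* = 3/1 = 3.
From the budget, 2·y = 20 − 2·3 = 14, so y* = 7.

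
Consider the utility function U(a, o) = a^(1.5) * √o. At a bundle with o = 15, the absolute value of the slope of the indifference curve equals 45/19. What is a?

MU_a = 1.5·√a·√o and MU_o = 0.5·a^(1.5)·o^(-0.5).
MRS = MU_a/MU_o = (3)·o/a.
Substitute o = 15: MRS = 45/a. Setting 45/a = 45/19 gives a = 45/(45/19) = 19.

a = 19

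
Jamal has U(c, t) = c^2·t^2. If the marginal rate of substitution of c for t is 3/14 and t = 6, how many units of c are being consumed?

c = 28

MU_c = 2·c·t^2 and MU_t = 2·c^2·t.
MRS = MU_c/MU_t = t/c.
Substitute t = 6: MRS = 6/c. Setting 6/c = 3/14 gives c = 6/(3/14) = 28.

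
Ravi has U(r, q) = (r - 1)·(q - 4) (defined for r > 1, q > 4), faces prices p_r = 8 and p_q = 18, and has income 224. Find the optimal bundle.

MU_r = (q−4), MU_q = (r−1).
MRS = (q−4)/(r−1).
Tangency: set MRS = p_r/p_q = 8/18 = 4/9.
So (q − 4)/(r − 1) = 4/9, i.e. (q − 4) = (4/9)·(r − 1).
Rewrite the budget in excess-of-subsistence terms: 8·(r − 1) + 18·(q − 4) = 224 − 8·1 − 18·4 = 144.
Substituting, 16·(r − 1) = 144, so r − 1 = 9 and r* = 10.
Then q − 4 = (4/9)·9 = 4, so q* = 8.

r* = 10, q* = 8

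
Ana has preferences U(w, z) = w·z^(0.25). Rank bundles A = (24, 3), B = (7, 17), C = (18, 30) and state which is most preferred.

Evaluate utility at each bundle:
U(A) = 31.586.
U(B) = 14.214.
U(C) = 42.126.
Highest utility is C, so C ≻ A ≻ B.

Bundle C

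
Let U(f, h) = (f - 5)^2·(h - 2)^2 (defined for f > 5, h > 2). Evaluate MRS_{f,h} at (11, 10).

MRS = 4/3

MU_f = 2·(f−5)·(h−2)^2, MU_h = 2·(f−5)^2·(h−2).
MRS = (h−2)/(f−5).
At (11, 10): MRS = 4/3.
So at (11, 10) the consumer would give up 4/3 units of h for one more unit of f.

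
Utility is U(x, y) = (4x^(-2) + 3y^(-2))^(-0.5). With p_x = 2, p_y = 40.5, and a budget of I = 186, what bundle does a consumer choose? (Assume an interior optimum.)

For CES with ρ = -2, MRS = (4/3)·(y/x)^3.
Tangency: set MRS = p_x/p_y = 2/40.5 = 4/81.
So (y/x)^3 = 1/27; taking the cube root, y/x = 1/3, i.e. y = (1/3)·x.
Substitute into the budget 2·x + 40.5·y = 186: 15.5·x = 186, so x* = 12 and y* = (1/3)·12 = 4.

x* = 12, y* = 4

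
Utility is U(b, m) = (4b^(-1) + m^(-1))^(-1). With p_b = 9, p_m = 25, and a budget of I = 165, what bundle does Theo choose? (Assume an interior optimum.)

b* = 10, m* = 3

For CES with ρ = -1, MRS = (4/1)·(m/b)^2.
Tangency: set MRS = p_b/p_m = 9/25.
So (m/b)^2 = 9/100; taking the square root, m/b = 0.3, i.e. m = 0.3·b.
Substitute into the budget 9·b + 25·m = 165: 16.5·b = 165, so b* = 10 and m* = 0.3·10 = 3.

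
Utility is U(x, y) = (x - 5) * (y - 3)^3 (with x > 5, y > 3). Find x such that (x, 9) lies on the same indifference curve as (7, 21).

U(7, 21) = 11664.
Set U(x, 9) = 11664 and solve.
With y = 9: (9 − 3)^3 = 216, so (x − 5) = 11664/216 = 54.
So x = 5 + 54 = 59.
Check: U(59, 9) = 11664.

x = 59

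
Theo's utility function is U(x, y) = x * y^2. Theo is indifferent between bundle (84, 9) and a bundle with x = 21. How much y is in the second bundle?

U(84, 9) = 6804.
Set U(21, y) = 6804 and solve.
With x = 21: y^2 = 6804/21 = 324; taking the square root, y = 18.
Check: U(21, 18) = 6804.

y = 18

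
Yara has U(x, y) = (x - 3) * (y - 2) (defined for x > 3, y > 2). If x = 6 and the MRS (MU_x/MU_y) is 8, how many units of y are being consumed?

y = 26

MU_x = (y−2), MU_y = (x−3).
MRS = (y−2)/(x−3).
Substitute x = 6: MRS = (y − 2)/3. Setting this equal to 8 gives y − 2 = 8·3 = 24, so y = 26.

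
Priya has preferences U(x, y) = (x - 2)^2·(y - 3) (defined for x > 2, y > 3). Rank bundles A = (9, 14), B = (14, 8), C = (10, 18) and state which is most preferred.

Bundle C

Evaluate utility at each bundle:
U(A) = 539.
U(B) = 720.
U(C) = 960.
Highest utility is C, so C ≻ B ≻ A.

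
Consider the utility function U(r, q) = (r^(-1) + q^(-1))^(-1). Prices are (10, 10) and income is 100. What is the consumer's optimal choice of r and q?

For CES with ρ = -1, MRS = (q/r)^2.
Tangency: set MRS = p_r/p_q = 10/10 = 1.
So (q/r)^2 = 1; taking the square root, q/r = 1, i.e. q = r.
Substitute into the budget 10·r + 10·q = 100: 20·r = 100, so r* = 5 and q* = 5.

r* = 5, q* = 5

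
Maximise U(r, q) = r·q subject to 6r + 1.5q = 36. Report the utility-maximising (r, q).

MU_r = q and MU_q = r.
MRS = MU_r/MU_q = q/r.
Tangency: set MRS = p_r/p_q = 6/1.5 = 4.
So q/r = 4, i.e. q = 4·r.
Substitute into the budget 6·r + 1.5·q = 36: 12·r = 36, so r* = 3.
Then q* = 4·3 = 12.

r* = 3, q* = 12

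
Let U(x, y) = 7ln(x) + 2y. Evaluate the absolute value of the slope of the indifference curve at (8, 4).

MRS = 7/16

MU_x = 7/x, MU_y = 2.
MRS = 7/x ÷ 2.
At (8, 4): MRS = 7/16.
The indifference curve has slope −7/16 at this bundle.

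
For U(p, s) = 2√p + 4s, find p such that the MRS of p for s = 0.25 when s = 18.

MU_p = 2/(2√p), MU_s = 4.
MRS = 2/(2√p) ÷ 4.
MRS depends only on p: 0.25/√p = 0.25 ⇒ √p = 0.25/0.25 = 1 ⇒ p = 1.

p = 1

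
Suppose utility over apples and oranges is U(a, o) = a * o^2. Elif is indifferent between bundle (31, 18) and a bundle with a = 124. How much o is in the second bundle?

o = 9

U(31, 18) = 10044.
Set U(124, o) = 10044 and solve.
With a = 124: o^2 = 10044/124 = 81; taking the square root, o = 9.
Check: U(124, 9) = 10044.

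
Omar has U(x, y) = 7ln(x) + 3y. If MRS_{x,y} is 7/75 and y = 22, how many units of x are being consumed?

MU_x = 7/x, MU_y = 3.
MRS = 7/x ÷ 3.
MRS depends only on x: (7/3)/x = 7/75 ⇒ x = (7/3)/(7/75) = 25.

x = 25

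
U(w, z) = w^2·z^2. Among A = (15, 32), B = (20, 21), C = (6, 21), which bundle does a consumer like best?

Bundle A

Evaluate utility at each bundle:
U(A) = 230400.
U(B) = 176400.
U(C) = 15876.
Highest utility is A, so A ≻ B ≻ C.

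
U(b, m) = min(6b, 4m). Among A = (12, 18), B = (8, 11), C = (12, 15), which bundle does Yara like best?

Evaluate utility at each bundle:
U(A) = 72.
U(B) = 44.
U(C) = 60.
Highest utility is A, so A ≻ C ≻ B.

Bundle A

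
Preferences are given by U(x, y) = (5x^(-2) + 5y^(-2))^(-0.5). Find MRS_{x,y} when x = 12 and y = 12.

MRS = 1

For CES with ρ = -2, MRS = (y/x)^3.
At (12, 12): MRS = 1.
That is, one extra unit of x is worth 1 units of y at the margin.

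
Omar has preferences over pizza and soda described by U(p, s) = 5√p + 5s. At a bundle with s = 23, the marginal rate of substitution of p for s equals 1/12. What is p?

MU_p = 5/(2√p), MU_s = 5.
MRS = 5/(2√p) ÷ 5.
MRS depends only on p: 0.5/√p = 1/12 ⇒ √p = 0.5/(1/12) = 6 ⇒ p = 36.

p = 36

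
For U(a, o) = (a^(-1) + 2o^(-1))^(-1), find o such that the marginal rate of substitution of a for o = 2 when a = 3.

o = 6

For CES with ρ = -1, MRS = (1/2)·(o/a)^2.
Setting (1/2)·(o/3)^2 = 2 gives (o/3)^2 = 4, so o/3 = 2 and o = 6.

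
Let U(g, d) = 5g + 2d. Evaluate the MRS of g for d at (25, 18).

MU_g = 5, MU_d = 2, so MRS = 5/2 = 2.5 at every bundle.
At (25, 18): MRS = 2.5.
The indifference curve has slope −2.5 at this bundle.

MRS = 2.5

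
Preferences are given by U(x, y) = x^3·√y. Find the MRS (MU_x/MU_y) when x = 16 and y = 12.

MRS = 4.5

MU_x = 3·x^2·√y and MU_y = 0.5·x^3·y^(-0.5).
MRS = MU_x/MU_y = (6)·y/x.
At (16, 12): MRS = 4.5.
So at (16, 12) the consumer would give up 4.5 units of y for one more unit of x.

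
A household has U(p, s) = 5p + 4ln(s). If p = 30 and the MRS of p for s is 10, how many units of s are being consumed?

s = 8

MU_p = 5, MU_s = 4/s.
MRS = 5 ÷ (4/s).
MRS depends only on s: 1.25·s = 10 ⇒ s = 10/1.25 = 8.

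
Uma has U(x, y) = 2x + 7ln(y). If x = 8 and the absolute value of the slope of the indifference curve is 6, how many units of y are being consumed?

y = 21

MU_x = 2, MU_y = 7/y.
MRS = 2 ÷ (7/y).
MRS depends only on y: (2/7)·y = 6 ⇒ y = 6/(2/7) = 21.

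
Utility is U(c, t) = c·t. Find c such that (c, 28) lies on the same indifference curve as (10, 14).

c = 5

U(10, 14) = 140.
Set U(c, 28) = 140 and solve.
With t = 28: c = 140/28 = 5.
Check: U(5, 28) = 140.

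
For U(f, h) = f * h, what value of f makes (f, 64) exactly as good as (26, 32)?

f = 13

U(26, 32) = 832.
Set U(f, 64) = 832 and solve.
With h = 64: f = 832/64 = 13.
Check: U(13, 64) = 832.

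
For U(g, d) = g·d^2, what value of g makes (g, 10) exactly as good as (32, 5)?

g = 8

U(32, 5) = 800.
Set U(g, 10) = 800 and solve.
With d = 10: 10^2 = 100, so g = 800/100 = 8.
Check: U(8, 10) = 800.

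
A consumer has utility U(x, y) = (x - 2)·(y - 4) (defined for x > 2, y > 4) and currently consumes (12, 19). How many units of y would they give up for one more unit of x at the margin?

MU_x = (y−4), MU_y = (x−2).
MRS = (y−4)/(x−2).
At (12, 19): MRS = 1.5.
So at (12, 19) the consumer would give up 1.5 units of y for one more unit of x.

MRS = 1.5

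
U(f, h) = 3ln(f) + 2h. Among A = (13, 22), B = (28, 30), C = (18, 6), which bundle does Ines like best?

Evaluate utility at each bundle:
U(A) = 51.695.
U(B) = 69.997.
U(C) = 20.671.
Highest utility is B, so B ≻ A ≻ C.

Bundle B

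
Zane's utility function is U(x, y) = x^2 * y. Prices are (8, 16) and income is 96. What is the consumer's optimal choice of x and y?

x* = 8, y* = 2

MU_x = 2·x·y and MU_y = x^2.
MRS = MU_x/MU_y = (2/1)·y/x.
Tangency: set MRS = p_x/p_y = 8/16 = 0.5.
So (2/1)·y/x = 0.5, i.e. y = 0.25·x.
Substitute into the budget 8·x + 16·y = 96: 12·x = 96, so x* = 8.
Then y* = 0.25·8 = 2.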